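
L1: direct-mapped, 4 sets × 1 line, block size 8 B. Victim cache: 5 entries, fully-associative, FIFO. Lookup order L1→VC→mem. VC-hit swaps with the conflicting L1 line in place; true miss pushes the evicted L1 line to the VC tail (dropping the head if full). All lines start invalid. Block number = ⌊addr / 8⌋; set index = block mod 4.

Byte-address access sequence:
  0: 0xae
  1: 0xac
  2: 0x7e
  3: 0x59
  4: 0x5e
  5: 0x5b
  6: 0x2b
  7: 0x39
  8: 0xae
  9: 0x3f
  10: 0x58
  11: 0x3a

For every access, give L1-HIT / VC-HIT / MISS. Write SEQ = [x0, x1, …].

SEQ = [MISS, L1-HIT, MISS, MISS, L1-HIT, L1-HIT, MISS, MISS, VC-HIT, L1-HIT, VC-HIT, VC-HIT]

0: 0xae (blk 21, set 1) → MISS  vc=[]
1: 0xac (blk 21, set 1) → L1-HIT  vc=[]
2: 0x7e (blk 15, set 3) → MISS  vc=[]
3: 0x59 (blk 11, set 3) → MISS  vc=[15]
4: 0x5e (blk 11, set 3) → L1-HIT  vc=[15]
5: 0x5b (blk 11, set 3) → L1-HIT  vc=[15]
6: 0x2b (blk 5, set 1) → MISS  vc=[15, 21]
7: 0x39 (blk 7, set 3) → MISS  vc=[15, 21, 11]
8: 0xae (blk 21, set 1) → VC-HIT  vc=[15, 5, 11]
9: 0x3f (blk 7, set 3) → L1-HIT  vc=[15, 5, 11]
10: 0x58 (blk 11, set 3) → VC-HIT  vc=[15, 5, 7]
11: 0x3a (blk 7, set 3) → VC-HIT  vc=[15, 5, 11]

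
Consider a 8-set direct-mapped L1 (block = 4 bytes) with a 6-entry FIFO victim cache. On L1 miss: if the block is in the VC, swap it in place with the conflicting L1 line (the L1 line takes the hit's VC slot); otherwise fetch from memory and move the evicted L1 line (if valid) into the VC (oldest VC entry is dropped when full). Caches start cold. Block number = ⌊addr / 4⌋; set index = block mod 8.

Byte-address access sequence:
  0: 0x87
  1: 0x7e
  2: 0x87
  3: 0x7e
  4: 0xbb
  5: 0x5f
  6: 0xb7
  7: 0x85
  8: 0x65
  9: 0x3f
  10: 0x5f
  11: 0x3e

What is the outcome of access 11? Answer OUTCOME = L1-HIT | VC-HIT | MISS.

OUTCOME = VC-HIT

#0 0x87→b33/s1 MISS; vc=[]
#1 0x7e→b31/s7 MISS; vc=[]
#2 0x87→b33/s1 L1-HIT; vc=[]
#3 0x7e→b31/s7 L1-HIT; vc=[]
#4 0xbb→b46/s6 MISS; vc=[]
#5 0x5f→b23/s7 MISS; vc=[31]
#6 0xb7→b45/s5 MISS; vc=[31]
#7 0x85→b33/s1 L1-HIT; vc=[31]
#8 0x65→b25/s1 MISS; vc=[31,33]
#9 0x3f→b15/s7 MISS; vc=[31,33,23]
#10 0x5f→b23/s7 VC-HIT; vc=[31,33,15]
#11 0x3e→b15/s7 VC-HIT; vc=[31,33,23]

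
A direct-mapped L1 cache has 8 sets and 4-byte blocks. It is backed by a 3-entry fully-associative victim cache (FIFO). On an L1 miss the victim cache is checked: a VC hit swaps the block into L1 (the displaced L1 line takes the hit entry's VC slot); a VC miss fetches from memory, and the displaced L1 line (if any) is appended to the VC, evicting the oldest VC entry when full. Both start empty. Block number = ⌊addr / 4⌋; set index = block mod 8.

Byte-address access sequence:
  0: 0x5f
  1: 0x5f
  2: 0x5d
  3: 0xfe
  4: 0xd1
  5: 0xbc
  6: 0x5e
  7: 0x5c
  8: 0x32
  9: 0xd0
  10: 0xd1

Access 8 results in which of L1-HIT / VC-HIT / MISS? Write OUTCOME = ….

  [0] addr=0x5f blk=23 s=7: MISS | VC []
  [1] addr=0x5f blk=23 s=7: L1-HIT | VC []
  [2] addr=0x5d blk=23 s=7: L1-HIT | VC []
  [3] addr=0xfe blk=63 s=7: MISS | VC [23]
  [4] addr=0xd1 blk=52 s=4: MISS | VC [23]
  [5] addr=0xbc blk=47 s=7: MISS | VC [23, 63]
  [6] addr=0x5e blk=23 s=7: VC-HIT | VC [47, 63]
  [7] addr=0x5c blk=23 s=7: L1-HIT | VC [47, 63]
  [8] addr=0x32 blk=12 s=4: MISS | VC [47, 63, 52]
  [9] addr=0xd0 blk=52 s=4: VC-HIT | VC [47, 63, 12]
  [10] addr=0xd1 blk=52 s=4: L1-HIT | VC [47, 63, 12]

OUTCOME = MISS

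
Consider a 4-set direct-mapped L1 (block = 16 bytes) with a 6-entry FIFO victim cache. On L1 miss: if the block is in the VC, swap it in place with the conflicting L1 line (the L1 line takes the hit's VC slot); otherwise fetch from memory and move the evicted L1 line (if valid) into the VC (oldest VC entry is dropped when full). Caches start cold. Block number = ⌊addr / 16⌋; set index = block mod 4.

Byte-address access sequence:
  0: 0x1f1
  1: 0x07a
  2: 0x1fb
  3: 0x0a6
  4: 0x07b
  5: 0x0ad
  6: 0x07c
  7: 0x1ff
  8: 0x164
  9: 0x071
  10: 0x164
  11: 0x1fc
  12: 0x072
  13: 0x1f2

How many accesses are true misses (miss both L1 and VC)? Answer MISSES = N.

0: 0x1f1 (blk 31, set 3) → MISS  vc=[]
1: 0x7a (blk 7, set 3) → MISS  vc=[31]
2: 0x1fb (blk 31, set 3) → VC-HIT  vc=[7]
3: 0xa6 (blk 10, set 2) → MISS  vc=[7]
4: 0x7b (blk 7, set 3) → VC-HIT  vc=[31]
5: 0xad (blk 10, set 2) → L1-HIT  vc=[31]
6: 0x7c (blk 7, set 3) → L1-HIT  vc=[31]
7: 0x1ff (blk 31, set 3) → VC-HIT  vc=[7]
8: 0x164 (blk 22, set 2) → MISS  vc=[7, 10]
9: 0x71 (blk 7, set 3) → VC-HIT  vc=[31, 10]
10: 0x164 (blk 22, set 2) → L1-HIT  vc=[31, 10]
11: 0x1fc (blk 31, set 3) → VC-HIT  vc=[7, 10]
12: 0x72 (blk 7, set 3) → VC-HIT  vc=[31, 10]
13: 0x1f2 (blk 31, set 3) → VC-HIT  vc=[7, 10]

MISSES = 4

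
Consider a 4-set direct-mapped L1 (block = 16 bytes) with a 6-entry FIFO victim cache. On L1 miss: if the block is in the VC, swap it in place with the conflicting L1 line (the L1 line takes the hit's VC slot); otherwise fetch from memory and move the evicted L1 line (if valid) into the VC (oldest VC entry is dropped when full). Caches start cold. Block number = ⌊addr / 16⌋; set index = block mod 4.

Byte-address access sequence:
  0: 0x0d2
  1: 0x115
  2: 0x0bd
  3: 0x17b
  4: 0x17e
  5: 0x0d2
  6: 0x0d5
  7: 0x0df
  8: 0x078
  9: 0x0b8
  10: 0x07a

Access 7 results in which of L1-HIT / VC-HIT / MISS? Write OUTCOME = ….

OUTCOME = L1-HIT

  [0] addr=0xd2 blk=13 s=1: MISS | VC []
  [1] addr=0x115 blk=17 s=1: MISS | VC [13]
  [2] addr=0xbd blk=11 s=3: MISS | VC [13]
  [3] addr=0x17b blk=23 s=3: MISS | VC [13, 11]
  [4] addr=0x17e blk=23 s=3: L1-HIT | VC [13, 11]
  [5] addr=0xd2 blk=13 s=1: VC-HIT | VC [17, 11]
  [6] addr=0xd5 blk=13 s=1: L1-HIT | VC [17, 11]
  [7] addr=0xdf blk=13 s=1: L1-HIT | VC [17, 11]
  [8] addr=0x78 blk=7 s=3: MISS | VC [17, 11, 23]
  [9] addr=0xb8 blk=11 s=3: VC-HIT | VC [17, 7, 23]
  [10] addr=0x7a blk=7 s=3: VC-HIT | VC [17, 11, 23]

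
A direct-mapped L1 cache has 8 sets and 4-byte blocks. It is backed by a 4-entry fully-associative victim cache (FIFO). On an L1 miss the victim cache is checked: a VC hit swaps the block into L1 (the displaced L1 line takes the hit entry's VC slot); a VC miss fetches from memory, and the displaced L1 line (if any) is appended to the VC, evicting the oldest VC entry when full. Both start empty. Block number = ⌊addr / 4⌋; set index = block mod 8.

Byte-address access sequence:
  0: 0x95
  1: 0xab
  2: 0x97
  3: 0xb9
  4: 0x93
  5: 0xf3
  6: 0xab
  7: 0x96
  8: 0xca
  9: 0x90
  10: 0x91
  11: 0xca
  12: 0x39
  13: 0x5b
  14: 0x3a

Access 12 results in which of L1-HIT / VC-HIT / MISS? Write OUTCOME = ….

0: 0x95 (blk 37, set 5) → MISS  vc=[]
1: 0xab (blk 42, set 2) → MISS  vc=[]
2: 0x97 (blk 37, set 5) → L1-HIT  vc=[]
3: 0xb9 (blk 46, set 6) → MISS  vc=[]
4: 0x93 (blk 36, set 4) → MISS  vc=[]
5: 0xf3 (blk 60, set 4) → MISS  vc=[36]
6: 0xab (blk 42, set 2) → L1-HIT  vc=[36]
7: 0x96 (blk 37, set 5) → L1-HIT  vc=[36]
8: 0xca (blk 50, set 2) → MISS  vc=[36, 42]
9: 0x90 (blk 36, set 4) → VC-HIT  vc=[60, 42]
10: 0x91 (blk 36, set 4) → L1-HIT  vc=[60, 42]
11: 0xca (blk 50, set 2) → L1-HIT  vc=[60, 42]
12: 0x39 (blk 14, set 6) → MISS  vc=[60, 42, 46]
13: 0x5b (blk 22, set 6) → MISS  vc=[60, 42, 46, 14]
14: 0x3a (blk 14, set 6) → VC-HIT  vc=[60, 42, 46, 22]

OUTCOME = MISS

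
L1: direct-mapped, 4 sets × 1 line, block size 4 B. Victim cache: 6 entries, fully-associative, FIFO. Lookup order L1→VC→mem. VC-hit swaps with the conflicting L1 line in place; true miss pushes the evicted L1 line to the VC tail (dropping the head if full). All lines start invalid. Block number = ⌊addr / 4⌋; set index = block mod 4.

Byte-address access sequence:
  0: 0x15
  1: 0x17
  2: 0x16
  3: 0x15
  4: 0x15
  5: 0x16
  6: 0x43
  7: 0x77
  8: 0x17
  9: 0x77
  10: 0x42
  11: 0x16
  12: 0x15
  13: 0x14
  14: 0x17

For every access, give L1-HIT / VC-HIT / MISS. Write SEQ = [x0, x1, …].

  [0] addr=0x15 blk=5 s=1: MISS | VC []
  [1] addr=0x17 blk=5 s=1: L1-HIT | VC []
  [2] addr=0x16 blk=5 s=1: L1-HIT | VC []
  [3] addr=0x15 blk=5 s=1: L1-HIT | VC []
  [4] addr=0x15 blk=5 s=1: L1-HIT | VC []
  [5] addr=0x16 blk=5 s=1: L1-HIT | VC []
  [6] addr=0x43 blk=16 s=0: MISS | VC []
  [7] addr=0x77 blk=29 s=1: MISS | VC [5]
  [8] addr=0x17 blk=5 s=1: VC-HIT | VC [29]
  [9] addr=0x77 blk=29 s=1: VC-HIT | VC [5]
  [10] addr=0x42 blk=16 s=0: L1-HIT | VC [5]
  [11] addr=0x16 blk=5 s=1: VC-HIT | VC [29]
  [12] addr=0x15 blk=5 s=1: L1-HIT | VC [29]
  [13] addr=0x14 blk=5 s=1: L1-HIT | VC [29]
  [14] addr=0x17 blk=5 s=1: L1-HIT | VC [29]

SEQ = [MISS, L1-HIT, L1-HIT, L1-HIT, L1-HIT, L1-HIT, MISS, MISS, VC-HIT, VC-HIT, L1-HIT, VC-HIT, L1-HIT, L1-HIT, L1-HIT]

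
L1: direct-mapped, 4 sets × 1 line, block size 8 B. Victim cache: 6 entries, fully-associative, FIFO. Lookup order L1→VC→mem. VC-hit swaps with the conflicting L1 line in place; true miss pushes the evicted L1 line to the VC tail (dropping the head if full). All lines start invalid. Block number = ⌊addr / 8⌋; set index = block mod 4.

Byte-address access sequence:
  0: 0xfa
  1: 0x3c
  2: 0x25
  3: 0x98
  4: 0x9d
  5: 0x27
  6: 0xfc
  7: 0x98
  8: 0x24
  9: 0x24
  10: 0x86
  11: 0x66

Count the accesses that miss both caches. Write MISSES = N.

  [0] addr=0xfa blk=31 s=3: MISS | VC []
  [1] addr=0x3c blk=7 s=3: MISS | VC [31]
  [2] addr=0x25 blk=4 s=0: MISS | VC [31]
  [3] addr=0x98 blk=19 s=3: MISS | VC [31, 7]
  [4] addr=0x9d blk=19 s=3: L1-HIT | VC [31, 7]
  [5] addr=0x27 blk=4 s=0: L1-HIT | VC [31, 7]
  [6] addr=0xfc blk=31 s=3: VC-HIT | VC [19, 7]
  [7] addr=0x98 blk=19 s=3: VC-HIT | VC [31, 7]
  [8] addr=0x24 blk=4 s=0: L1-HIT | VC [31, 7]
  [9] addr=0x24 blk=4 s=0: L1-HIT | VC [31, 7]
  [10] addr=0x86 blk=16 s=0: MISS | VC [31, 7, 4]
  [11] addr=0x66 blk=12 s=0: MISS | VC [31, 7, 4, 16]

MISSES = 6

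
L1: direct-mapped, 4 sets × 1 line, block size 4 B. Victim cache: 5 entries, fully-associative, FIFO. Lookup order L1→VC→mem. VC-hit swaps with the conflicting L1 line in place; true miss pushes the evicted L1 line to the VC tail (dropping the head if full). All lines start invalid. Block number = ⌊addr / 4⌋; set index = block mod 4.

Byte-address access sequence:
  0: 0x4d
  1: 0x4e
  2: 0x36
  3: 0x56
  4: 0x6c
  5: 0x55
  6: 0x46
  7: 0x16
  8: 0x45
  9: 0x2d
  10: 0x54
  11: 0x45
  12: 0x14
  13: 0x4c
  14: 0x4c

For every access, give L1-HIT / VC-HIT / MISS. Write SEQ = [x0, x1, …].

  [0] addr=0x4d blk=19 s=3: MISS | VC []
  [1] addr=0x4e blk=19 s=3: L1-HIT | VC []
  [2] addr=0x36 blk=13 s=1: MISS | VC []
  [3] addr=0x56 blk=21 s=1: MISS | VC [13]
  [4] addr=0x6c blk=27 s=3: MISS | VC [13, 19]
  [5] addr=0x55 blk=21 s=1: L1-HIT | VC [13, 19]
  [6] addr=0x46 blk=17 s=1: MISS | VC [13, 19, 21]
  [7] addr=0x16 blk=5 s=1: MISS | VC [13, 19, 21, 17]
  [8] addr=0x45 blk=17 s=1: VC-HIT | VC [13, 19, 21, 5]
  [9] addr=0x2d blk=11 s=3: MISS | VC [13, 19, 21, 5, 27]
  [10] addr=0x54 blk=21 s=1: VC-HIT | VC [13, 19, 17, 5, 27]
  [11] addr=0x45 blk=17 s=1: VC-HIT | VC [13, 19, 21, 5, 27]
  [12] addr=0x14 blk=5 s=1: VC-HIT | VC [13, 19, 21, 17, 27]
  [13] addr=0x4c blk=19 s=3: VC-HIT | VC [13, 11, 21, 17, 27]
  [14] addr=0x4c blk=19 s=3: L1-HIT | VC [13, 11, 21, 17, 27]

SEQ = [MISS, L1-HIT, MISS, MISS, MISS, L1-HIT, MISS, MISS, VC-HIT, MISS, VC-HIT, VC-HIT, VC-HIT, VC-HIT, L1-HIT]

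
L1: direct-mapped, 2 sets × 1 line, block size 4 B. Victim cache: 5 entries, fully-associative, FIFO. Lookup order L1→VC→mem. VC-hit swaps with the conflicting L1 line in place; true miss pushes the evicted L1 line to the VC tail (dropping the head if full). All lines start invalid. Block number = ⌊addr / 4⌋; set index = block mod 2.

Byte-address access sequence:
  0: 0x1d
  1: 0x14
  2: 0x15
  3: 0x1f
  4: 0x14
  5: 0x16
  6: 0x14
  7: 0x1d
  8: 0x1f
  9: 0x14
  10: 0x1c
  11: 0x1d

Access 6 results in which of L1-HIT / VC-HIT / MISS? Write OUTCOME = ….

OUTCOME = L1-HIT

  [0] addr=0x1d blk=7 s=1: MISS | VC []
  [1] addr=0x14 blk=5 s=1: MISS | VC [7]
  [2] addr=0x15 blk=5 s=1: L1-HIT | VC [7]
  [3] addr=0x1f blk=7 s=1: VC-HIT | VC [5]
  [4] addr=0x14 blk=5 s=1: VC-HIT | VC [7]
  [5] addr=0x16 blk=5 s=1: L1-HIT | VC [7]
  [6] addr=0x14 blk=5 s=1: L1-HIT | VC [7]
  [7] addr=0x1d blk=7 s=1: VC-HIT | VC [5]
  [8] addr=0x1f blk=7 s=1: L1-HIT | VC [5]
  [9] addr=0x14 blk=5 s=1: VC-HIT | VC [7]
  [10] addr=0x1c blk=7 s=1: VC-HIT | VC [5]
  [11] addr=0x1d blk=7 s=1: L1-HIT | VC [5]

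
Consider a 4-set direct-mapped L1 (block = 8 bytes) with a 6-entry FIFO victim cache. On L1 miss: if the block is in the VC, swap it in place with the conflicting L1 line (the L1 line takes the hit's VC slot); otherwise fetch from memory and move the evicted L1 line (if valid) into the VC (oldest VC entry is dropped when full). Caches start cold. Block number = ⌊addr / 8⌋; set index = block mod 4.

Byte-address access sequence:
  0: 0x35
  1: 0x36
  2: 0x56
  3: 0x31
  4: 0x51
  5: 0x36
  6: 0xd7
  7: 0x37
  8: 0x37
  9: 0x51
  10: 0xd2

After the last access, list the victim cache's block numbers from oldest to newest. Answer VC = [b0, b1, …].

VC = [6, 10]

0: 0x35 (blk 6, set 2) → MISS  vc=[]
1: 0x36 (blk 6, set 2) → L1-HIT  vc=[]
2: 0x56 (blk 10, set 2) → MISS  vc=[6]
3: 0x31 (blk 6, set 2) → VC-HIT  vc=[10]
4: 0x51 (blk 10, set 2) → VC-HIT  vc=[6]
5: 0x36 (blk 6, set 2) → VC-HIT  vc=[10]
6: 0xd7 (blk 26, set 2) → MISS  vc=[10, 6]
7: 0x37 (blk 6, set 2) → VC-HIT  vc=[10, 26]
8: 0x37 (blk 6, set 2) → L1-HIT  vc=[10, 26]
9: 0x51 (blk 10, set 2) → VC-HIT  vc=[6, 26]
10: 0xd2 (blk 26, set 2) → VC-HIT  vc=[6, 10]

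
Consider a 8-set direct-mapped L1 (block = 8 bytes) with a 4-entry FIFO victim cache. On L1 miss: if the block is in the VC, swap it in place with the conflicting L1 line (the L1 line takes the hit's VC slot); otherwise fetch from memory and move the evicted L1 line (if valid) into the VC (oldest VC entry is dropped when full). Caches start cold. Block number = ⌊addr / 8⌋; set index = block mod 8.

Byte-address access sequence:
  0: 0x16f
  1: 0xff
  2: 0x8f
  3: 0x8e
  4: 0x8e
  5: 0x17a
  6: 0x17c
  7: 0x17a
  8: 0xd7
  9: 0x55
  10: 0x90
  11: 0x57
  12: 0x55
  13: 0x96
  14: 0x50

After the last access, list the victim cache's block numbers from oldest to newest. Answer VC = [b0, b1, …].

  [0] addr=0x16f blk=45 s=5: MISS | VC []
  [1] addr=0xff blk=31 s=7: MISS | VC []
  [2] addr=0x8f blk=17 s=1: MISS | VC []
  [3] addr=0x8e blk=17 s=1: L1-HIT | VC []
  [4] addr=0x8e blk=17 s=1: L1-HIT | VC []
  [5] addr=0x17a blk=47 s=7: MISS | VC [31]
  [6] addr=0x17c blk=47 s=7: L1-HIT | VC [31]
  [7] addr=0x17a blk=47 s=7: L1-HIT | VC [31]
  [8] addr=0xd7 blk=26 s=2: MISS | VC [31]
  [9] addr=0x55 blk=10 s=2: MISS | VC [31, 26]
  [10] addr=0x90 blk=18 s=2: MISS | VC [31, 26, 10]
  [11] addr=0x57 blk=10 s=2: VC-HIT | VC [31, 26, 18]
  [12] addr=0x55 blk=10 s=2: L1-HIT | VC [31, 26, 18]
  [13] addr=0x96 blk=18 s=2: VC-HIT | VC [31, 26, 10]
  [14] addr=0x50 blk=10 s=2: VC-HIT | VC [31, 26, 18]

VC = [31, 26, 18]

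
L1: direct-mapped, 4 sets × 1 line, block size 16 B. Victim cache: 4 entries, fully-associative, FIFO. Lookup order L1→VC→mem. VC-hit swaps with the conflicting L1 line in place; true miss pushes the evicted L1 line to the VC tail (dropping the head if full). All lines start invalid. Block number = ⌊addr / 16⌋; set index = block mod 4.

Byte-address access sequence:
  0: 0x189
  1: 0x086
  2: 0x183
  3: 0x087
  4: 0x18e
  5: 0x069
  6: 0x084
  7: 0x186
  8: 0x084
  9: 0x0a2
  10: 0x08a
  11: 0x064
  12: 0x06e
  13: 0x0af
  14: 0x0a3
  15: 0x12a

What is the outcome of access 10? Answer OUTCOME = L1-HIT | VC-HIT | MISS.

0: 0x189 (blk 24, set 0) → MISS  vc=[]
1: 0x86 (blk 8, set 0) → MISS  vc=[24]
2: 0x183 (blk 24, set 0) → VC-HIT  vc=[8]
3: 0x87 (blk 8, set 0) → VC-HIT  vc=[24]
4: 0x18e (blk 24, set 0) → VC-HIT  vc=[8]
5: 0x69 (blk 6, set 2) → MISS  vc=[8]
6: 0x84 (blk 8, set 0) → VC-HIT  vc=[24]
7: 0x186 (blk 24, set 0) → VC-HIT  vc=[8]
8: 0x84 (blk 8, set 0) → VC-HIT  vc=[24]
9: 0xa2 (blk 10, set 2) → MISS  vc=[24, 6]
10: 0x8a (blk 8, set 0) → L1-HIT  vc=[24, 6]
11: 0x64 (blk 6, set 2) → VC-HIT  vc=[24, 10]
12: 0x6e (blk 6, set 2) → L1-HIT  vc=[24, 10]
13: 0xaf (blk 10, set 2) → VC-HIT  vc=[24, 6]
14: 0xa3 (blk 10, set 2) → L1-HIT  vc=[24, 6]
15: 0x12a (blk 18, set 2) → MISS  vc=[24, 6, 10]

OUTCOME = L1-HIT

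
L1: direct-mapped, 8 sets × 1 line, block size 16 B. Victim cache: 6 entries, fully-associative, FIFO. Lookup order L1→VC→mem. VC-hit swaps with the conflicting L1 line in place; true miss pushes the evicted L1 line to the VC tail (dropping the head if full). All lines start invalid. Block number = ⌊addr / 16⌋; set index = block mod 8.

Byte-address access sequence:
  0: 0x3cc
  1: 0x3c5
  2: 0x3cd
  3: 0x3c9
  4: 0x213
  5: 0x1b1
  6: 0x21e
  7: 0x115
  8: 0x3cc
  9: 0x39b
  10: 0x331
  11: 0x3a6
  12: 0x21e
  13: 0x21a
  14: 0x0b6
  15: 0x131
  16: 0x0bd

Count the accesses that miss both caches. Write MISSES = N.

MISSES = 9

0: 0x3cc (blk 60, set 4) → MISS  vc=[]
1: 0x3c5 (blk 60, set 4) → L1-HIT  vc=[]
2: 0x3cd (blk 60, set 4) → L1-HIT  vc=[]
3: 0x3c9 (blk 60, set 4) → L1-HIT  vc=[]
4: 0x213 (blk 33, set 1) → MISS  vc=[]
5: 0x1b1 (blk 27, set 3) → MISS  vc=[]
6: 0x21e (blk 33, set 1) → L1-HIT  vc=[]
7: 0x115 (blk 17, set 1) → MISS  vc=[33]
8: 0x3cc (blk 60, set 4) → L1-HIT  vc=[33]
9: 0x39b (blk 57, set 1) → MISS  vc=[33, 17]
10: 0x331 (blk 51, set 3) → MISS  vc=[33, 17, 27]
11: 0x3a6 (blk 58, set 2) → MISS  vc=[33, 17, 27]
12: 0x21e (blk 33, set 1) → VC-HIT  vc=[57, 17, 27]
13: 0x21a (blk 33, set 1) → L1-HIT  vc=[57, 17, 27]
14: 0xb6 (blk 11, set 3) → MISS  vc=[57, 17, 27, 51]
15: 0x131 (blk 19, set 3) → MISS  vc=[57, 17, 27, 51, 11]
16: 0xbd (blk 11, set 3) → VC-HIT  vc=[57, 17, 27, 51, 19]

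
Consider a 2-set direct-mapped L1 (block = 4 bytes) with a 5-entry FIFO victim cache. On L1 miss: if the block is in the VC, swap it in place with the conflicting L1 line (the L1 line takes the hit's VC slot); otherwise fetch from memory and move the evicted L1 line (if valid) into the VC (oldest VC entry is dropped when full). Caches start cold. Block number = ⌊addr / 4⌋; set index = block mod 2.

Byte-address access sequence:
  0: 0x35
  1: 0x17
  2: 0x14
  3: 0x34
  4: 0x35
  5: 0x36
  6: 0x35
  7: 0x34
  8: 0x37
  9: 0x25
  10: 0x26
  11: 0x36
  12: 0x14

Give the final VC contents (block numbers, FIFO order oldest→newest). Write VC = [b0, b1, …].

VC = [13, 9]

#0 0x35→b13/s1 MISS; vc=[]
#1 0x17→b5/s1 MISS; vc=[13]
#2 0x14→b5/s1 L1-HIT; vc=[13]
#3 0x34→b13/s1 VC-HIT; vc=[5]
#4 0x35→b13/s1 L1-HIT; vc=[5]
#5 0x36→b13/s1 L1-HIT; vc=[5]
#6 0x35→b13/s1 L1-HIT; vc=[5]
#7 0x34→b13/s1 L1-HIT; vc=[5]
#8 0x37→b13/s1 L1-HIT; vc=[5]
#9 0x25→b9/s1 MISS; vc=[5,13]
#10 0x26→b9/s1 L1-HIT; vc=[5,13]
#11 0x36→b13/s1 VC-HIT; vc=[5,9]
#12 0x14→b5/s1 VC-HIT; vc=[13,9]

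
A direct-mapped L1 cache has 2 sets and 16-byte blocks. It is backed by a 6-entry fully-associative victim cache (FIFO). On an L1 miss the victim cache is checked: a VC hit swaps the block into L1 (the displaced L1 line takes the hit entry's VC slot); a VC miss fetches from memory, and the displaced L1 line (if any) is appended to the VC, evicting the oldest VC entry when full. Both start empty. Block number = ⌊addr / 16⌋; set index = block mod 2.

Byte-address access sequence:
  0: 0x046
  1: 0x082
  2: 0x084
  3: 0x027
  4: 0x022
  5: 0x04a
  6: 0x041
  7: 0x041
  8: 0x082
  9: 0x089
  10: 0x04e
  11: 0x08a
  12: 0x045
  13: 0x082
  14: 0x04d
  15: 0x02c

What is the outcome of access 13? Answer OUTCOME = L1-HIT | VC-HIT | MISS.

OUTCOME = VC-HIT

0: 0x46 (blk 4, set 0) → MISS  vc=[]
1: 0x82 (blk 8, set 0) → MISS  vc=[4]
2: 0x84 (blk 8, set 0) → L1-HIT  vc=[4]
3: 0x27 (blk 2, set 0) → MISS  vc=[4, 8]
4: 0x22 (blk 2, set 0) → L1-HIT  vc=[4, 8]
5: 0x4a (blk 4, set 0) → VC-HIT  vc=[2, 8]
6: 0x41 (blk 4, set 0) → L1-HIT  vc=[2, 8]
7: 0x41 (blk 4, set 0) → L1-HIT  vc=[2, 8]
8: 0x82 (blk 8, set 0) → VC-HIT  vc=[2, 4]
9: 0x89 (blk 8, set 0) → L1-HIT  vc=[2, 4]
10: 0x4e (blk 4, set 0) → VC-HIT  vc=[2, 8]
11: 0x8a (blk 8, set 0) → VC-HIT  vc=[2, 4]
12: 0x45 (blk 4, set 0) → VC-HIT  vc=[2, 8]
13: 0x82 (blk 8, set 0) → VC-HIT  vc=[2, 4]
14: 0x4d (blk 4, set 0) → VC-HIT  vc=[2, 8]
15: 0x2c (blk 2, set 0) → VC-HIT  vc=[4, 8]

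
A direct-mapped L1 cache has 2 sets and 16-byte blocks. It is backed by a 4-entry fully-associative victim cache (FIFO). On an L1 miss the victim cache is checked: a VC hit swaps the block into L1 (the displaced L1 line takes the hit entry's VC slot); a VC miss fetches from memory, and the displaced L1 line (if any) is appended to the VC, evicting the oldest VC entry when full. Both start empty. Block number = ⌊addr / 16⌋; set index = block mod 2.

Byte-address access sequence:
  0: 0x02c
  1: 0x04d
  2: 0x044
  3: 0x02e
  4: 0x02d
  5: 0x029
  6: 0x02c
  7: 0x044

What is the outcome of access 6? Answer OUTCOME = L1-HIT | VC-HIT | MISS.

0: 0x2c (blk 2, set 0) → MISS  vc=[]
1: 0x4d (blk 4, set 0) → MISS  vc=[2]
2: 0x44 (blk 4, set 0) → L1-HIT  vc=[2]
3: 0x2e (blk 2, set 0) → VC-HIT  vc=[4]
4: 0x2d (blk 2, set 0) → L1-HIT  vc=[4]
5: 0x29 (blk 2, set 0) → L1-HIT  vc=[4]
6: 0x2c (blk 2, set 0) → L1-HIT  vc=[4]
7: 0x44 (blk 4, set 0) → VC-HIT  vc=[2]

OUTCOME = L1-HIT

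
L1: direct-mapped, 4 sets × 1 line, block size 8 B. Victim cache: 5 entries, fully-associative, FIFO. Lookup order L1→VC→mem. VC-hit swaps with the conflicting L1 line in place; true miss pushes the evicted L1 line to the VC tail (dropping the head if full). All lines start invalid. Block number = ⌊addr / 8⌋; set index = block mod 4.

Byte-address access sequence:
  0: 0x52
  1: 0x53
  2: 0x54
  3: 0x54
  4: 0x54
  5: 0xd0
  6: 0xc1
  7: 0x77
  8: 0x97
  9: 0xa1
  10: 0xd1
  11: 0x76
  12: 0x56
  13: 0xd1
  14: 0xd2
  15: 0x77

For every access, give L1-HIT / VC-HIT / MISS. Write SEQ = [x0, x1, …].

SEQ = [MISS, L1-HIT, L1-HIT, L1-HIT, L1-HIT, MISS, MISS, MISS, MISS, MISS, VC-HIT, VC-HIT, VC-HIT, VC-HIT, L1-HIT, VC-HIT]

  [0] addr=0x52 blk=10 s=2: MISS | VC []
  [1] addr=0x53 blk=10 s=2: L1-HIT | VC []
  [2] addr=0x54 blk=10 s=2: L1-HIT | VC []
  [3] addr=0x54 blk=10 s=2: L1-HIT | VC []
  [4] addr=0x54 blk=10 s=2: L1-HIT | VC []
  [5] addr=0xd0 blk=26 s=2: MISS | VC [10]
  [6] addr=0xc1 blk=24 s=0: MISS | VC [10]
  [7] addr=0x77 blk=14 s=2: MISS | VC [10, 26]
  [8] addr=0x97 blk=18 s=2: MISS | VC [10, 26, 14]
  [9] addr=0xa1 blk=20 s=0: MISS | VC [10, 26, 14, 24]
  [10] addr=0xd1 blk=26 s=2: VC-HIT | VC [10, 18, 14, 24]
  [11] addr=0x76 blk=14 s=2: VC-HIT | VC [10, 18, 26, 24]
  [12] addr=0x56 blk=10 s=2: VC-HIT | VC [14, 18, 26, 24]
  [13] addr=0xd1 blk=26 s=2: VC-HIT | VC [14, 18, 10, 24]
  [14] addr=0xd2 blk=26 s=2: L1-HIT | VC [14, 18, 10, 24]
  [15] addr=0x77 blk=14 s=2: VC-HIT | VC [26, 18, 10, 24]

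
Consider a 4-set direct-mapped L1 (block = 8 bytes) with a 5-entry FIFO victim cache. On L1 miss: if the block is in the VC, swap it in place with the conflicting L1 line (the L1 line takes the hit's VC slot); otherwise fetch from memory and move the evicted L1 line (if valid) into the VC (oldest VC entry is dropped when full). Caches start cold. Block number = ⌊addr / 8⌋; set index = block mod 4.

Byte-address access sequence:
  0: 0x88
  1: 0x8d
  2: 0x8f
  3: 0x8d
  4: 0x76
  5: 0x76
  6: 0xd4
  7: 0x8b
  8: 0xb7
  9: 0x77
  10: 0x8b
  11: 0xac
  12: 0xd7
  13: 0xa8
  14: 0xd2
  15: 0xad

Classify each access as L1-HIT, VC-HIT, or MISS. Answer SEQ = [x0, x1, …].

SEQ = [MISS, L1-HIT, L1-HIT, L1-HIT, MISS, L1-HIT, MISS, L1-HIT, MISS, VC-HIT, L1-HIT, MISS, VC-HIT, L1-HIT, L1-HIT, L1-HIT]

0: 0x88 (blk 17, set 1) → MISS  vc=[]
1: 0x8d (blk 17, set 1) → L1-HIT  vc=[]
2: 0x8f (blk 17, set 1) → L1-HIT  vc=[]
3: 0x8d (blk 17, set 1) → L1-HIT  vc=[]
4: 0x76 (blk 14, set 2) → MISS  vc=[]
5: 0x76 (blk 14, set 2) → L1-HIT  vc=[]
6: 0xd4 (blk 26, set 2) → MISS  vc=[14]
7: 0x8b (blk 17, set 1) → L1-HIT  vc=[14]
8: 0xb7 (blk 22, set 2) → MISS  vc=[14, 26]
9: 0x77 (blk 14, set 2) → VC-HIT  vc=[22, 26]
10: 0x8b (blk 17, set 1) → L1-HIT  vc=[22, 26]
11: 0xac (blk 21, set 1) → MISS  vc=[22, 26, 17]
12: 0xd7 (blk 26, set 2) → VC-HIT  vc=[22, 14, 17]
13: 0xa8 (blk 21, set 1) → L1-HIT  vc=[22, 14, 17]
14: 0xd2 (blk 26, set 2) → L1-HIT  vc=[22, 14, 17]
15: 0xad (blk 21, set 1) → L1-HIT  vc=[22, 14, 17]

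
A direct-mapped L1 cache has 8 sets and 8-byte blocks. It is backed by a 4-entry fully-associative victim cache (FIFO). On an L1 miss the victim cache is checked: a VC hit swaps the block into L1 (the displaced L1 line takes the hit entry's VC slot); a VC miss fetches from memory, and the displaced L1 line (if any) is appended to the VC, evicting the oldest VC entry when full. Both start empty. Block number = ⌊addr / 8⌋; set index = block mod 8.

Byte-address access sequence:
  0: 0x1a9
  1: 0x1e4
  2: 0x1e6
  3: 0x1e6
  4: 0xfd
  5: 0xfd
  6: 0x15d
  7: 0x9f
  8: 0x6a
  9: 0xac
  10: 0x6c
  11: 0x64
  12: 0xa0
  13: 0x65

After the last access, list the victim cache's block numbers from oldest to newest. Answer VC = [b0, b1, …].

VC = [53, 21, 60, 20]

  [0] addr=0x1a9 blk=53 s=5: MISS | VC []
  [1] addr=0x1e4 blk=60 s=4: MISS | VC []
  [2] addr=0x1e6 blk=60 s=4: L1-HIT | VC []
  [3] addr=0x1e6 blk=60 s=4: L1-HIT | VC []
  [4] addr=0xfd blk=31 s=7: MISS | VC []
  [5] addr=0xfd blk=31 s=7: L1-HIT | VC []
  [6] addr=0x15d blk=43 s=3: MISS | VC []
  [7] addr=0x9f blk=19 s=3: MISS | VC [43]
  [8] addr=0x6a blk=13 s=5: MISS | VC [43, 53]
  [9] addr=0xac blk=21 s=5: MISS | VC [43, 53, 13]
  [10] addr=0x6c blk=13 s=5: VC-HIT | VC [43, 53, 21]
  [11] addr=0x64 blk=12 s=4: MISS | VC [43, 53, 21, 60]
  [12] addr=0xa0 blk=20 s=4: MISS | VC [53, 21, 60, 12]
  [13] addr=0x65 blk=12 s=4: VC-HIT | VC [53, 21, 60, 20]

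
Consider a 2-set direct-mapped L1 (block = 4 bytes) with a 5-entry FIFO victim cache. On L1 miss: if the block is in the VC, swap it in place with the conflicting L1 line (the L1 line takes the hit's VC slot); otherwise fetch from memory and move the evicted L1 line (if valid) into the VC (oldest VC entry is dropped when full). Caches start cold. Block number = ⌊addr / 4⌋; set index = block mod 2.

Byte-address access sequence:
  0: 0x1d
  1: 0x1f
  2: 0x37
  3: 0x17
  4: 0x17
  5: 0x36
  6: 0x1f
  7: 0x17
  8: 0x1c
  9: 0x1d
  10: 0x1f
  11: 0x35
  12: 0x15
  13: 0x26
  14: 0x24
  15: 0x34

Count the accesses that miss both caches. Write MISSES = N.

MISSES = 4

  [0] addr=0x1d blk=7 s=1: MISS | VC []
  [1] addr=0x1f blk=7 s=1: L1-HIT | VC []
  [2] addr=0x37 blk=13 s=1: MISS | VC [7]
  [3] addr=0x17 blk=5 s=1: MISS | VC [7, 13]
  [4] addr=0x17 blk=5 s=1: L1-HIT | VC [7, 13]
  [5] addr=0x36 blk=13 s=1: VC-HIT | VC [7, 5]
  [6] addr=0x1f blk=7 s=1: VC-HIT | VC [13, 5]
  [7] addr=0x17 blk=5 s=1: VC-HIT | VC [13, 7]
  [8] addr=0x1c blk=7 s=1: VC-HIT | VC [13, 5]
  [9] addr=0x1d blk=7 s=1: L1-HIT | VC [13, 5]
  [10] addr=0x1f blk=7 s=1: L1-HIT | VC [13, 5]
  [11] addr=0x35 blk=13 s=1: VC-HIT | VC [7, 5]
  [12] addr=0x15 blk=5 s=1: VC-HIT | VC [7, 13]
  [13] addr=0x26 blk=9 s=1: MISS | VC [7, 13, 5]
  [14] addr=0x24 blk=9 s=1: L1-HIT | VC [7, 13, 5]
  [15] addr=0x34 blk=13 s=1: VC-HIT | VC [7, 9, 5]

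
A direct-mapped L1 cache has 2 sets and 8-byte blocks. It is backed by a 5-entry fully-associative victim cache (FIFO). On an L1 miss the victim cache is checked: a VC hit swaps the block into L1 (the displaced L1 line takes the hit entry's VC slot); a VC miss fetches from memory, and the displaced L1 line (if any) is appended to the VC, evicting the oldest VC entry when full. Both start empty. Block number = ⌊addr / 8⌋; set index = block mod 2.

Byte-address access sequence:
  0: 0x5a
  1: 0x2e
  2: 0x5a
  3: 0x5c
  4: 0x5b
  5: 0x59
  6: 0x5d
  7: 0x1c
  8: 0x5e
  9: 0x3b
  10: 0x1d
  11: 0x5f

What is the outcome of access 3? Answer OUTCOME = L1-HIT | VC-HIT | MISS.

OUTCOME = L1-HIT

  [0] addr=0x5a blk=11 s=1: MISS | VC []
  [1] addr=0x2e blk=5 s=1: MISS | VC [11]
  [2] addr=0x5a blk=11 s=1: VC-HIT | VC [5]
  [3] addr=0x5c blk=11 s=1: L1-HIT | VC [5]
  [4] addr=0x5b blk=11 s=1: L1-HIT | VC [5]
  [5] addr=0x59 blk=11 s=1: L1-HIT | VC [5]
  [6] addr=0x5d blk=11 s=1: L1-HIT | VC [5]
  [7] addr=0x1c blk=3 s=1: MISS | VC [5, 11]
  [8] addr=0x5e blk=11 s=1: VC-HIT | VC [5, 3]
  [9] addr=0x3b blk=7 s=1: MISS | VC [5, 3, 11]
  [10] addr=0x1d blk=3 s=1: VC-HIT | VC [5, 7, 11]
  [11] addr=0x5f blk=11 s=1: VC-HIT | VC [5, 7, 3]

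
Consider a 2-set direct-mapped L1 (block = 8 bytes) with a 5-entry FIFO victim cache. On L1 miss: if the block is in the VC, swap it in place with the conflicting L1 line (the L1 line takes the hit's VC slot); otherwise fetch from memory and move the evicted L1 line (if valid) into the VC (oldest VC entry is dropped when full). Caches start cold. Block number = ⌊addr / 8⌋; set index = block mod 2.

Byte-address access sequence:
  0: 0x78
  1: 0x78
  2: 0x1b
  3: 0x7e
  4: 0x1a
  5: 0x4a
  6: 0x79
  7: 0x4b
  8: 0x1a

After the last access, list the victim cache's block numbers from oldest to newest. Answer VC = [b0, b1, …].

  [0] addr=0x78 blk=15 s=1: MISS | VC []
  [1] addr=0x78 blk=15 s=1: L1-HIT | VC []
  [2] addr=0x1b blk=3 s=1: MISS | VC [15]
  [3] addr=0x7e blk=15 s=1: VC-HIT | VC [3]
  [4] addr=0x1a blk=3 s=1: VC-HIT | VC [15]
  [5] addr=0x4a blk=9 s=1: MISS | VC [15, 3]
  [6] addr=0x79 blk=15 s=1: VC-HIT | VC [9, 3]
  [7] addr=0x4b blk=9 s=1: VC-HIT | VC [15, 3]
  [8] addr=0x1a blk=3 s=1: VC-HIT | VC [15, 9]

VC = [15, 9]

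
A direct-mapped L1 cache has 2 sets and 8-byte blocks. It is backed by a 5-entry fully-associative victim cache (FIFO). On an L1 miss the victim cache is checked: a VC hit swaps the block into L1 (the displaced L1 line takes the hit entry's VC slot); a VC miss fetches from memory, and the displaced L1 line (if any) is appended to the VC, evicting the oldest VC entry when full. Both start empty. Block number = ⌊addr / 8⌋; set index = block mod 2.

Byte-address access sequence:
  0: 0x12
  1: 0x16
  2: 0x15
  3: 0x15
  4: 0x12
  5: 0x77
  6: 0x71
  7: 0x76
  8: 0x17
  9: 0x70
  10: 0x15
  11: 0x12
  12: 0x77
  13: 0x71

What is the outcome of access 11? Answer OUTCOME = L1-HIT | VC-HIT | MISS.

OUTCOME = L1-HIT

#0 0x12→b2/s0 MISS; vc=[]
#1 0x16→b2/s0 L1-HIT; vc=[]
#2 0x15→b2/s0 L1-HIT; vc=[]
#3 0x15→b2/s0 L1-HIT; vc=[]
#4 0x12→b2/s0 L1-HIT; vc=[]
#5 0x77→b14/s0 MISS; vc=[2]
#6 0x71→b14/s0 L1-HIT; vc=[2]
#7 0x76→b14/s0 L1-HIT; vc=[2]
#8 0x17→b2/s0 VC-HIT; vc=[14]
#9 0x70→b14/s0 VC-HIT; vc=[2]
#10 0x15→b2/s0 VC-HIT; vc=[14]
#11 0x12→b2/s0 L1-HIT; vc=[14]
#12 0x77→b14/s0 VC-HIT; vc=[2]
#13 0x71→b14/s0 L1-HIT; vc=[2]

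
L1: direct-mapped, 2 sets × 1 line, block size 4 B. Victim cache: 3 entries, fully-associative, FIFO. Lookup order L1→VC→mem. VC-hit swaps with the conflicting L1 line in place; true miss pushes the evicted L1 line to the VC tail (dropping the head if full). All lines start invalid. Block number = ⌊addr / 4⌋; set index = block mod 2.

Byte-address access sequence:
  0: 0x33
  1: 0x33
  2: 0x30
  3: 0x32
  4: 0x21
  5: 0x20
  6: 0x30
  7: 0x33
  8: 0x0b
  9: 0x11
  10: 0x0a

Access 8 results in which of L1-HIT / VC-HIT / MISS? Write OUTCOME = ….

0: 0x33 (blk 12, set 0) → MISS  vc=[]
1: 0x33 (blk 12, set 0) → L1-HIT  vc=[]
2: 0x30 (blk 12, set 0) → L1-HIT  vc=[]
3: 0x32 (blk 12, set 0) → L1-HIT  vc=[]
4: 0x21 (blk 8, set 0) → MISS  vc=[12]
5: 0x20 (blk 8, set 0) → L1-HIT  vc=[12]
6: 0x30 (blk 12, set 0) → VC-HIT  vc=[8]
7: 0x33 (blk 12, set 0) → L1-HIT  vc=[8]
8: 0xb (blk 2, set 0) → MISS  vc=[8, 12]
9: 0x11 (blk 4, set 0) → MISS  vc=[8, 12, 2]
10: 0xa (blk 2, set 0) → VC-HIT  vc=[8, 12, 4]

OUTCOME = MISS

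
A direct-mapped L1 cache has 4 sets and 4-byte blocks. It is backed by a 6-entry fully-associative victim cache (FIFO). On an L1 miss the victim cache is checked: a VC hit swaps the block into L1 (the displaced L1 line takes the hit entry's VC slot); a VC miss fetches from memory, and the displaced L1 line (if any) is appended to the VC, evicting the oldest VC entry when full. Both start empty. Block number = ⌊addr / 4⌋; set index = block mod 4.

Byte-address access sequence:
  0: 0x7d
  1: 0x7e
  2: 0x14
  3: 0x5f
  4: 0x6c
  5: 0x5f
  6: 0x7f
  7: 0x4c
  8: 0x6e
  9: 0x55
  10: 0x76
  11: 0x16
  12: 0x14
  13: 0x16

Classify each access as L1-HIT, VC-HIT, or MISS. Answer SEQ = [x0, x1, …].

  [0] addr=0x7d blk=31 s=3: MISS | VC []
  [1] addr=0x7e blk=31 s=3: L1-HIT | VC []
  [2] addr=0x14 blk=5 s=1: MISS | VC []
  [3] addr=0x5f blk=23 s=3: MISS | VC [31]
  [4] addr=0x6c blk=27 s=3: MISS | VC [31, 23]
  [5] addr=0x5f blk=23 s=3: VC-HIT | VC [31, 27]
  [6] addr=0x7f blk=31 s=3: VC-HIT | VC [23, 27]
  [7] addr=0x4c blk=19 s=3: MISS | VC [23, 27, 31]
  [8] addr=0x6e blk=27 s=3: VC-HIT | VC [23, 19, 31]
  [9] addr=0x55 blk=21 s=1: MISS | VC [23, 19, 31, 5]
  [10] addr=0x76 blk=29 s=1: MISS | VC [23, 19, 31, 5, 21]
  [11] addr=0x16 blk=5 s=1: VC-HIT | VC [23, 19, 31, 29, 21]
  [12] addr=0x14 blk=5 s=1: L1-HIT | VC [23, 19, 31, 29, 21]
  [13] addr=0x16 blk=5 s=1: L1-HIT | VC [23, 19, 31, 29, 21]

SEQ = [MISS, L1-HIT, MISS, MISS, MISS, VC-HIT, VC-HIT, MISS, VC-HIT, MISS, MISS, VC-HIT, L1-HIT, L1-HIT]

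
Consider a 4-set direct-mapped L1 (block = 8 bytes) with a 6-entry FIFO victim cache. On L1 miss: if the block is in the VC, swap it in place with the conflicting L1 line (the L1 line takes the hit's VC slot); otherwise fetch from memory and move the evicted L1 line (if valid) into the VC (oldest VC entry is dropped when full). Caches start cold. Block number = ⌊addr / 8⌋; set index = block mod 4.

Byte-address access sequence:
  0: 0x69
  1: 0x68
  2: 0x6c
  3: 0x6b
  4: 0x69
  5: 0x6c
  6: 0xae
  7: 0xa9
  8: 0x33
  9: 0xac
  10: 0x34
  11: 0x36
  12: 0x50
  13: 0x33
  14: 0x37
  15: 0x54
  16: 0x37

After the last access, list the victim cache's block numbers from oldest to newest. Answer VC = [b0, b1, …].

VC = [13, 10]

  [0] addr=0x69 blk=13 s=1: MISS | VC []
  [1] addr=0x68 blk=13 s=1: L1-HIT | VC []
  [2] addr=0x6c blk=13 s=1: L1-HIT | VC []
  [3] addr=0x6b blk=13 s=1: L1-HIT | VC []
  [4] addr=0x69 blk=13 s=1: L1-HIT | VC []
  [5] addr=0x6c blk=13 s=1: L1-HIT | VC []
  [6] addr=0xae blk=21 s=1: MISS | VC [13]
  [7] addr=0xa9 blk=21 s=1: L1-HIT | VC [13]
  [8] addr=0x33 blk=6 s=2: MISS | VC [13]
  [9] addr=0xac blk=21 s=1: L1-HIT | VC [13]
  [10] addr=0x34 blk=6 s=2: L1-HIT | VC [13]
  [11] addr=0x36 blk=6 s=2: L1-HIT | VC [13]
  [12] addr=0x50 blk=10 s=2: MISS | VC [13, 6]
  [13] addr=0x33 blk=6 s=2: VC-HIT | VC [13, 10]
  [14] addr=0x37 blk=6 s=2: L1-HIT | VC [13, 10]
  [15] addr=0x54 blk=10 s=2: VC-HIT | VC [13, 6]
  [16] addr=0x37 blk=6 s=2: VC-HIT | VC [13, 10]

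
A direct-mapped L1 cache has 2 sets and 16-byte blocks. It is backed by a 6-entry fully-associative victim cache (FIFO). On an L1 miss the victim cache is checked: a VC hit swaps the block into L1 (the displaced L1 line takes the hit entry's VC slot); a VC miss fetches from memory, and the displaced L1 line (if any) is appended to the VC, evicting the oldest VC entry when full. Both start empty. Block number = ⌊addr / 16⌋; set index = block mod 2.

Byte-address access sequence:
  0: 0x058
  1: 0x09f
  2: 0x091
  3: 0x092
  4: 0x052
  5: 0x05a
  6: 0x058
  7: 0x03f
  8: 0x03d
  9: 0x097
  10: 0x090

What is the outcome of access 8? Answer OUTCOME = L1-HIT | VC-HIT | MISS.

OUTCOME = L1-HIT

#0 0x58→b5/s1 MISS; vc=[]
#1 0x9f→b9/s1 MISS; vc=[5]
#2 0x91→b9/s1 L1-HIT; vc=[5]
#3 0x92→b9/s1 L1-HIT; vc=[5]
#4 0x52→b5/s1 VC-HIT; vc=[9]
#5 0x5a→b5/s1 L1-HIT; vc=[9]
#6 0x58→b5/s1 L1-HIT; vc=[9]
#7 0x3f→b3/s1 MISS; vc=[9,5]
#8 0x3d→b3/s1 L1-HIT; vc=[9,5]
#9 0x97→b9/s1 VC-HIT; vc=[3,5]
#10 0x90→b9/s1 L1-HIT; vc=[3,5]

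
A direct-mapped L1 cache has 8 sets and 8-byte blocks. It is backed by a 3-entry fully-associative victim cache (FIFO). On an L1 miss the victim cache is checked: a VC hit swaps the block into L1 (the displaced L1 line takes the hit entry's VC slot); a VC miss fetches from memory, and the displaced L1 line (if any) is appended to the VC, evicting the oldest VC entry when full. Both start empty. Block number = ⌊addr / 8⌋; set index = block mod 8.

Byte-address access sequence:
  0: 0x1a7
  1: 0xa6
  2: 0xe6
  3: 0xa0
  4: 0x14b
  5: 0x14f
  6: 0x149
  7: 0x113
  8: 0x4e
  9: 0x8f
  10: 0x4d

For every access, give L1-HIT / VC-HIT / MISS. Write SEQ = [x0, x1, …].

#0 0x1a7→b52/s4 MISS; vc=[]
#1 0xa6→b20/s4 MISS; vc=[52]
#2 0xe6→b28/s4 MISS; vc=[52,20]
#3 0xa0→b20/s4 VC-HIT; vc=[52,28]
#4 0x14b→b41/s1 MISS; vc=[52,28]
#5 0x14f→b41/s1 L1-HIT; vc=[52,28]
#6 0x149→b41/s1 L1-HIT; vc=[52,28]
#7 0x113→b34/s2 MISS; vc=[52,28]
#8 0x4e→b9/s1 MISS; vc=[52,28,41]
#9 0x8f→b17/s1 MISS; vc=[28,41,9]
#10 0x4d→b9/s1 VC-HIT; vc=[28,41,17]

SEQ = [MISS, MISS, MISS, VC-HIT, MISS, L1-HIT, L1-HIT, MISS, MISS, MISS, VC-HIT]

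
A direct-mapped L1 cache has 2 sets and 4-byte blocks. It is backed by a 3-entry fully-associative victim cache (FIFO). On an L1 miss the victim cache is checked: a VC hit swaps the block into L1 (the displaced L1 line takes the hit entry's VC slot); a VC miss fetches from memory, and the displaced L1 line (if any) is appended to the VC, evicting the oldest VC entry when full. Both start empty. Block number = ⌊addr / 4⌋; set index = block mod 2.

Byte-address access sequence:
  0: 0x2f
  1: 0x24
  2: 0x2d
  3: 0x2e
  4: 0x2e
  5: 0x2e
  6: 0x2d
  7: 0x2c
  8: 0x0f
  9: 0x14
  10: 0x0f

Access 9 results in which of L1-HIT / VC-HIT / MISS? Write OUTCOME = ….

OUTCOME = MISS

0: 0x2f (blk 11, set 1) → MISS  vc=[]
1: 0x24 (blk 9, set 1) → MISS  vc=[11]
2: 0x2d (blk 11, set 1) → VC-HIT  vc=[9]
3: 0x2e (blk 11, set 1) → L1-HIT  vc=[9]
4: 0x2e (blk 11, set 1) → L1-HIT  vc=[9]
5: 0x2e (blk 11, set 1) → L1-HIT  vc=[9]
6: 0x2d (blk 11, set 1) → L1-HIT  vc=[9]
7: 0x2c (blk 11, set 1) → L1-HIT  vc=[9]
8: 0xf (blk 3, set 1) → MISS  vc=[9, 11]
9: 0x14 (blk 5, set 1) → MISS  vc=[9, 11, 3]
10: 0xf (blk 3, set 1) → VC-HIT  vc=[9, 11, 5]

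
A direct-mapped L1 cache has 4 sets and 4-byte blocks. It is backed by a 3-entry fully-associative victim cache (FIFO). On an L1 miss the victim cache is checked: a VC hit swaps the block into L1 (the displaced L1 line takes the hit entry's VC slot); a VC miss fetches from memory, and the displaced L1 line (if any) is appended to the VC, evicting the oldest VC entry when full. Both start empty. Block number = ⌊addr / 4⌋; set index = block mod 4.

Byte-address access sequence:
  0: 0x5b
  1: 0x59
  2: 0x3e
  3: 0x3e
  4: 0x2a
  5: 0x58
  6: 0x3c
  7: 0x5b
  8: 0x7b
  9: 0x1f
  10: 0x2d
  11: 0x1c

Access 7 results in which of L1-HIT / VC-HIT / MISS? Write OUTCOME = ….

OUTCOME = L1-HIT

  [0] addr=0x5b blk=22 s=2: MISS | VC []
  [1] addr=0x59 blk=22 s=2: L1-HIT | VC []
  [2] addr=0x3e blk=15 s=3: MISS | VC []
  [3] addr=0x3e blk=15 s=3: L1-HIT | VC []
  [4] addr=0x2a blk=10 s=2: MISS | VC [22]
  [5] addr=0x58 blk=22 s=2: VC-HIT | VC [10]
  [6] addr=0x3c blk=15 s=3: L1-HIT | VC [10]
  [7] addr=0x5b blk=22 s=2: L1-HIT | VC [10]
  [8] addr=0x7b blk=30 s=2: MISS | VC [10, 22]
  [9] addr=0x1f blk=7 s=3: MISS | VC [10, 22, 15]
  [10] addr=0x2d blk=11 s=3: MISS | VC [22, 15, 7]
  [11] addr=0x1c blk=7 s=3: VC-HIT | VC [22, 15, 11]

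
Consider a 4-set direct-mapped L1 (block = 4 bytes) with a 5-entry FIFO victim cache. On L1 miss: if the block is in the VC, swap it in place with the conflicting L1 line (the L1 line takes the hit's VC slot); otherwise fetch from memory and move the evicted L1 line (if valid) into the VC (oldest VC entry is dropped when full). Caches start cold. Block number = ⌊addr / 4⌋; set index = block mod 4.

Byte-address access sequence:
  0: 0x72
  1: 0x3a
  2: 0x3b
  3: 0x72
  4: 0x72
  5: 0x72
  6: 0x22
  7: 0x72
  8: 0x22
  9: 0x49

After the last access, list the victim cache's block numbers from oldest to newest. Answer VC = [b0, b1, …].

  [0] addr=0x72 blk=28 s=0: MISS | VC []
  [1] addr=0x3a blk=14 s=2: MISS | VC []
  [2] addr=0x3b blk=14 s=2: L1-HIT | VC []
  [3] addr=0x72 blk=28 s=0: L1-HIT | VC []
  [4] addr=0x72 blk=28 s=0: L1-HIT | VC []
  [5] addr=0x72 blk=28 s=0: L1-HIT | VC []
  [6] addr=0x22 blk=8 s=0: MISS | VC [28]
  [7] addr=0x72 blk=28 s=0: VC-HIT | VC [8]
  [8] addr=0x22 blk=8 s=0: VC-HIT | VC [28]
  [9] addr=0x49 blk=18 s=2: MISS | VC [28, 14]

VC = [28, 14]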